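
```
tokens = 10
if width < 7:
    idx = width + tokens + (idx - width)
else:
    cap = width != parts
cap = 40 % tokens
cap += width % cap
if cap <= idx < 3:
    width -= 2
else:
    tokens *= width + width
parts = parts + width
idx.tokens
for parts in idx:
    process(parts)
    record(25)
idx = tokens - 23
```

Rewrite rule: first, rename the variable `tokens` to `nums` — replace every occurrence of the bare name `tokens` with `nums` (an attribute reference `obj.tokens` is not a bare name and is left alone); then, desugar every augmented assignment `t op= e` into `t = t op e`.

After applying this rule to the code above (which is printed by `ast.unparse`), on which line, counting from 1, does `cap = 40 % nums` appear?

6

Transformed code:
nums = 10
if width < 7:
    idx = width + nums + (idx - width)
else:
    cap = width != parts
cap = 40 % nums
cap = cap + width % cap
if cap <= idx < 3:
    width = width - 2
else:
    nums = nums * (width + width)
parts = parts + width
idx.tokens
for parts in idx:
    process(parts)
    record(25)
idx = nums - 23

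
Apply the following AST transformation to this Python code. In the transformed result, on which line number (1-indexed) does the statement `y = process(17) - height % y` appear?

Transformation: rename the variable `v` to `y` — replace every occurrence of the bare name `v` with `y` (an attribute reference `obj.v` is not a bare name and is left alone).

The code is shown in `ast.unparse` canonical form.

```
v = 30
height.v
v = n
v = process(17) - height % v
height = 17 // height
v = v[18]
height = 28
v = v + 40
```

4

Transformed code:
y = 30
height.v
y = n
y = process(17) - height % y
height = 17 // height
y = y[18]
height = 28
y = y + 40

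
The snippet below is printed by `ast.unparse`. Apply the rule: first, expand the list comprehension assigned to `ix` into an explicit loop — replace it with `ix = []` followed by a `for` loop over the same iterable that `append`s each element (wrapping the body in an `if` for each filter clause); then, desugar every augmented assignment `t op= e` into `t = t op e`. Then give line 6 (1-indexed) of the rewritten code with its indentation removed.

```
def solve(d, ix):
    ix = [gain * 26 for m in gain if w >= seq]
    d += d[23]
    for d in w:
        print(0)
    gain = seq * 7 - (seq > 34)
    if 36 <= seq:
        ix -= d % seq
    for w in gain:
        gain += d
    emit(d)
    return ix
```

d = d + d[23]

Transformed code:
def solve(d, ix):
    ix = []
    for m in gain:
        if w >= seq:
            ix.append(gain * 26)
    d = d + d[23]
    for d in w:
        print(0)
    gain = seq * 7 - (seq > 34)
    if 36 <= seq:
        ix = ix - d % seq
    for w in gain:
        gain = gain + d
    emit(d)
    return ix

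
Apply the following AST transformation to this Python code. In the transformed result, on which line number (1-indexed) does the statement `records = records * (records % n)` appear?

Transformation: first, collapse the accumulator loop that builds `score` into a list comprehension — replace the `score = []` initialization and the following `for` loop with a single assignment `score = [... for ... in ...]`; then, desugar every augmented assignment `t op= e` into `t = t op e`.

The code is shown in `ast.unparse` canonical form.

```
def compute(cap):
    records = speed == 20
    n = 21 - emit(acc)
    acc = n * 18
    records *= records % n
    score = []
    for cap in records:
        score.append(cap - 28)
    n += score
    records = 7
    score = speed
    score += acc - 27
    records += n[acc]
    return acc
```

Transformed code:
def compute(cap):
    records = speed == 20
    n = 21 - emit(acc)
    acc = n * 18
    records = records * (records % n)
    score = [cap - 28 for cap in records]
    n = n + score
    records = 7
    score = speed
    score = score + (acc - 27)
    records = records + n[acc]
    return acc

5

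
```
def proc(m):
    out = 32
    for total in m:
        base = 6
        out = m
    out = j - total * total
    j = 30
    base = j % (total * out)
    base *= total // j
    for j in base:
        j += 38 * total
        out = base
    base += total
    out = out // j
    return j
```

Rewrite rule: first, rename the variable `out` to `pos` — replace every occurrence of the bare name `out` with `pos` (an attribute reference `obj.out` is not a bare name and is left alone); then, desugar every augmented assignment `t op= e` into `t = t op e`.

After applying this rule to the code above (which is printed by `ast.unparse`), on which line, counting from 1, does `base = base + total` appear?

Transformed code:
def proc(m):
    pos = 32
    for total in m:
        base = 6
        pos = m
    pos = j - total * total
    j = 30
    base = j % (total * pos)
    base = base * (total // j)
    for j in base:
        j = j + 38 * total
        pos = base
    base = base + total
    pos = pos // j
    return j

13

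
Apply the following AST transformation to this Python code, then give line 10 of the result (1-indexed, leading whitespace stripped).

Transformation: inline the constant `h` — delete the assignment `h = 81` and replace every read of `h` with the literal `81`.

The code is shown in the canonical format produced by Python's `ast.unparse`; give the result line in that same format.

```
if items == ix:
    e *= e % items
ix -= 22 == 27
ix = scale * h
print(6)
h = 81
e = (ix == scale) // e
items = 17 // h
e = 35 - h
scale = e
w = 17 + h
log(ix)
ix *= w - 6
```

w = 17 + 81

Transformed code:
if items == ix:
    e *= e % items
ix -= 22 == 27
ix = scale * 81
print(6)
e = (ix == scale) // e
items = 17 // 81
e = 35 - 81
scale = e
w = 17 + 81
log(ix)
ix *= w - 6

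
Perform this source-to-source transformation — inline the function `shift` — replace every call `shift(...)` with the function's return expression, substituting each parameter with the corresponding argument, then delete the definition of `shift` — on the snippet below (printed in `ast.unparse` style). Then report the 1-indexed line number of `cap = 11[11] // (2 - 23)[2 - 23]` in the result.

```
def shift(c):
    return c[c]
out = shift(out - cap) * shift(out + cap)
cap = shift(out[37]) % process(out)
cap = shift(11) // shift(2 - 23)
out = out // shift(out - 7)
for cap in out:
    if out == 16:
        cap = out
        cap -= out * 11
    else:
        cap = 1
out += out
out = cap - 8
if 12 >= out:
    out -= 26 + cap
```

Transformed code:
out = (out - cap)[out - cap] * (out + cap)[out + cap]
cap = out[37][out[37]] % process(out)
cap = 11[11] // (2 - 23)[2 - 23]
out = out // (out - 7)[out - 7]
for cap in out:
    if out == 16:
        cap = out
        cap -= out * 11
    else:
        cap = 1
out += out
out = cap - 8
if 12 >= out:
    out -= 26 + cap

3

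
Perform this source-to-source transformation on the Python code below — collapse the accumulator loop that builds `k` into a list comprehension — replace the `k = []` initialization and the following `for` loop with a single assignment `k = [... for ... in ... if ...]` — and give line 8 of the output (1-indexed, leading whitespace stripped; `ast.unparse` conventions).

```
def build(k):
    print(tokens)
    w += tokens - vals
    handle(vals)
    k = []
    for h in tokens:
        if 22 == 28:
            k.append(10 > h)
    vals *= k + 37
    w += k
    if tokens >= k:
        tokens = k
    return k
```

Transformed code:
def build(k):
    print(tokens)
    w += tokens - vals
    handle(vals)
    k = [10 > h for h in tokens if 22 == 28]
    vals *= k + 37
    w += k
    if tokens >= k:
        tokens = k
    return k

if tokens >= k:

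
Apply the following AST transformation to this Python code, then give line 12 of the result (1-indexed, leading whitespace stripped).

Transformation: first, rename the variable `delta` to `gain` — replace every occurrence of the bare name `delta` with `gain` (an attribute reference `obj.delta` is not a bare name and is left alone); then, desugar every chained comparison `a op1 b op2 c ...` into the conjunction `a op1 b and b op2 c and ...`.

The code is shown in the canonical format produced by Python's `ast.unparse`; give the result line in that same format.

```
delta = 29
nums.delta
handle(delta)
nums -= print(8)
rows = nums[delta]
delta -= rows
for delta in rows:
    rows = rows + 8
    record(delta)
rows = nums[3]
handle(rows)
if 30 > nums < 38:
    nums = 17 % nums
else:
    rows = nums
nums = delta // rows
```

if 30 > nums and nums < 38:

Transformed code:
gain = 29
nums.delta
handle(gain)
nums -= print(8)
rows = nums[gain]
gain -= rows
for gain in rows:
    rows = rows + 8
    record(gain)
rows = nums[3]
handle(rows)
if 30 > nums and nums < 38:
    nums = 17 % nums
else:
    rows = nums
nums = gain // rows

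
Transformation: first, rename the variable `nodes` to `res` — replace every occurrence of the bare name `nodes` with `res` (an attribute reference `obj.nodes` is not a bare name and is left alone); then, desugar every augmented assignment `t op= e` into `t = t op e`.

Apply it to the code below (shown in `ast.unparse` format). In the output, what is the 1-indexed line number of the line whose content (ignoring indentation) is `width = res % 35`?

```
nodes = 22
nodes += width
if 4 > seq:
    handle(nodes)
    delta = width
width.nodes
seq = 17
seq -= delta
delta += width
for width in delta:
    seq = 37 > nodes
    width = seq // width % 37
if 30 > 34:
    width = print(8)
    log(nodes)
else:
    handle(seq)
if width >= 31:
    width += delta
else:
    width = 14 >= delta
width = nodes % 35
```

22

Transformed code:
res = 22
res = res + width
if 4 > seq:
    handle(res)
    delta = width
width.nodes
seq = 17
seq = seq - delta
delta = delta + width
for width in delta:
    seq = 37 > res
    width = seq // width % 37
if 30 > 34:
    width = print(8)
    log(res)
else:
    handle(seq)
if width >= 31:
    width = width + delta
else:
    width = 14 >= delta
width = res % 35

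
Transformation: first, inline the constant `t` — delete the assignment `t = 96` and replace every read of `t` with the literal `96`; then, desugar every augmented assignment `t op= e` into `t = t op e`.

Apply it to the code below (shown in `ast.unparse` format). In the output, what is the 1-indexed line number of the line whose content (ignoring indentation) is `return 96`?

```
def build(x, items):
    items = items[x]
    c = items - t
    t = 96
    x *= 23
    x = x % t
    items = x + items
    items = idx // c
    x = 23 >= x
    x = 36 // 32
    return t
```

Transformed code:
def build(x, items):
    items = items[x]
    c = items - 96
    x = x * 23
    x = x % 96
    items = x + items
    items = idx // c
    x = 23 >= x
    x = 36 // 32
    return 96

10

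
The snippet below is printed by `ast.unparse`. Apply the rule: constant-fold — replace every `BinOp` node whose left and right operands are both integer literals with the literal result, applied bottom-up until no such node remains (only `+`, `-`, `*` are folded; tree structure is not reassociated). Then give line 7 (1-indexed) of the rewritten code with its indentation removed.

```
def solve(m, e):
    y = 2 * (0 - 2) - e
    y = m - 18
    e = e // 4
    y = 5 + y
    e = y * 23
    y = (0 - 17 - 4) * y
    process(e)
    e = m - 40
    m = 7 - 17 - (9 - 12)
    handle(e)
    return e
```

y = -21 * y

Transformed code:
def solve(m, e):
    y = -4 - e
    y = m - 18
    e = e // 4
    y = 5 + y
    e = y * 23
    y = -21 * y
    process(e)
    e = m - 40
    m = -7
    handle(e)
    return e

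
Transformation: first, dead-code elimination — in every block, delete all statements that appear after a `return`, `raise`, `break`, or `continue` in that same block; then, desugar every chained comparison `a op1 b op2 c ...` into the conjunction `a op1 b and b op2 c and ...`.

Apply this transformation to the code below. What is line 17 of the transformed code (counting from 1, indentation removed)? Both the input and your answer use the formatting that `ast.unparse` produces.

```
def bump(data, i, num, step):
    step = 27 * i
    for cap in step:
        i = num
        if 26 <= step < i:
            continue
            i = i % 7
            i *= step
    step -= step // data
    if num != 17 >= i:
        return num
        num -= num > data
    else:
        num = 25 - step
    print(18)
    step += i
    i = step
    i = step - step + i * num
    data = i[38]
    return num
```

Transformed code:
def bump(data, i, num, step):
    step = 27 * i
    for cap in step:
        i = num
        if 26 <= step and step < i:
            continue
    step -= step // data
    if num != 17 and 17 >= i:
        return num
    else:
        num = 25 - step
    print(18)
    step += i
    i = step
    i = step - step + i * num
    data = i[38]
    return num

return num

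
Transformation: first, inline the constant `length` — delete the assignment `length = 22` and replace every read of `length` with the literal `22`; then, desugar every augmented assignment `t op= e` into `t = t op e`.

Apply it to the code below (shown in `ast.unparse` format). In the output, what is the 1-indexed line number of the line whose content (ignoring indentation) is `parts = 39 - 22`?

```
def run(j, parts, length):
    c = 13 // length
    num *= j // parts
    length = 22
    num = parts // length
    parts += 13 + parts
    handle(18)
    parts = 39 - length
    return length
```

7

Transformed code:
def run(j, parts, length):
    c = 13 // 22
    num = num * (j // parts)
    num = parts // 22
    parts = parts + (13 + parts)
    handle(18)
    parts = 39 - 22
    return 22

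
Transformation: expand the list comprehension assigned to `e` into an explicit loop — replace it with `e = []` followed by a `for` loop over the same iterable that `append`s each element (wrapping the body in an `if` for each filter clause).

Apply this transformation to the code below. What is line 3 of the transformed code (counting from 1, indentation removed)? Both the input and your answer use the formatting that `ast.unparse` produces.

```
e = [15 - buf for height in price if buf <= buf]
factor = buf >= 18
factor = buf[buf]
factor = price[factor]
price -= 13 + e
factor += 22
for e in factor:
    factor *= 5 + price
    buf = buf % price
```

Transformed code:
e = []
for height in price:
    if buf <= buf:
        e.append(15 - buf)
factor = buf >= 18
factor = buf[buf]
factor = price[factor]
price -= 13 + e
factor += 22
for e in factor:
    factor *= 5 + price
    buf = buf % price

if buf <= buf:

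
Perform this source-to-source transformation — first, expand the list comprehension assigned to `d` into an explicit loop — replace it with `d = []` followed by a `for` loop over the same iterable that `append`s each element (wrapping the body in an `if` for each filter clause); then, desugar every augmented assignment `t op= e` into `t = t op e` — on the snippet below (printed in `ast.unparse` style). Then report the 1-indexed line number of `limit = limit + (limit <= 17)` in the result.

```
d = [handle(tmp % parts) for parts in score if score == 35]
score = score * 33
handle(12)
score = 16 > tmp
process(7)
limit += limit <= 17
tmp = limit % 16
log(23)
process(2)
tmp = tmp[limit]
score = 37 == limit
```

9

Transformed code:
d = []
for parts in score:
    if score == 35:
        d.append(handle(tmp % parts))
score = score * 33
handle(12)
score = 16 > tmp
process(7)
limit = limit + (limit <= 17)
tmp = limit % 16
log(23)
process(2)
tmp = tmp[limit]
score = 37 == limit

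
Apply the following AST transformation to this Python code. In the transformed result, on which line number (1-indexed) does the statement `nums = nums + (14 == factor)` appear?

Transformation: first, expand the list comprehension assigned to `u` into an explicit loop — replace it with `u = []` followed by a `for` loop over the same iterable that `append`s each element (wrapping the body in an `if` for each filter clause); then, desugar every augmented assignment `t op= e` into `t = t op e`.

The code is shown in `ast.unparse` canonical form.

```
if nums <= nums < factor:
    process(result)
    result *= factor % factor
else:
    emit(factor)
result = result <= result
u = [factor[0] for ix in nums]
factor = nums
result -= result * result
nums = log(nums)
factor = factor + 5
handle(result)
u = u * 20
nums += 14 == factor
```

16

Transformed code:
if nums <= nums < factor:
    process(result)
    result = result * (factor % factor)
else:
    emit(factor)
result = result <= result
u = []
for ix in nums:
    u.append(factor[0])
factor = nums
result = result - result * result
nums = log(nums)
factor = factor + 5
handle(result)
u = u * 20
nums = nums + (14 == factor)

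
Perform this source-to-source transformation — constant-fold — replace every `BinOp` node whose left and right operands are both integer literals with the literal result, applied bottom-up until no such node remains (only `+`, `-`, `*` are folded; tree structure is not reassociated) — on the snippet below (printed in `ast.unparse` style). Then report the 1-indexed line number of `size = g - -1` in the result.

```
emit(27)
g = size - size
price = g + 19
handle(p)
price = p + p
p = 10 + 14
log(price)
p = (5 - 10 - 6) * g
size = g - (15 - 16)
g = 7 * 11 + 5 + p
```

9

Transformed code:
emit(27)
g = size - size
price = g + 19
handle(p)
price = p + p
p = 24
log(price)
p = -11 * g
size = g - -1
g = 82 + p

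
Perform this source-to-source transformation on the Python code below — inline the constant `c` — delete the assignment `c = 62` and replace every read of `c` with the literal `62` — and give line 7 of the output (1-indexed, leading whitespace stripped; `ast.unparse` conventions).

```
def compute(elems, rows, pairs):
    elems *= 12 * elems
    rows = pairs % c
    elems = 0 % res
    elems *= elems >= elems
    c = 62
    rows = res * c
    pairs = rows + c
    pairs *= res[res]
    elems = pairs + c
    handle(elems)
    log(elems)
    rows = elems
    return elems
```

Transformed code:
def compute(elems, rows, pairs):
    elems *= 12 * elems
    rows = pairs % 62
    elems = 0 % res
    elems *= elems >= elems
    rows = res * 62
    pairs = rows + 62
    pairs *= res[res]
    elems = pairs + 62
    handle(elems)
    log(elems)
    rows = elems
    return elems

pairs = rows + 62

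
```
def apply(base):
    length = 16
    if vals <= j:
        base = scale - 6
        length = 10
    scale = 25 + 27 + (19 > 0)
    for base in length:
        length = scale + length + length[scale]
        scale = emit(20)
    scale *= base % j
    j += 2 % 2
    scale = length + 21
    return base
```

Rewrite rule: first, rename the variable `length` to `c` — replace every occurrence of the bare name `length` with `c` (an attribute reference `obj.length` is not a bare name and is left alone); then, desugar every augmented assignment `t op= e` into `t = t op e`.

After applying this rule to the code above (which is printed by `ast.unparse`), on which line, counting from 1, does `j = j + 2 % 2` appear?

11

Transformed code:
def apply(base):
    c = 16
    if vals <= j:
        base = scale - 6
        c = 10
    scale = 25 + 27 + (19 > 0)
    for base in c:
        c = scale + c + c[scale]
        scale = emit(20)
    scale = scale * (base % j)
    j = j + 2 % 2
    scale = c + 21
    return base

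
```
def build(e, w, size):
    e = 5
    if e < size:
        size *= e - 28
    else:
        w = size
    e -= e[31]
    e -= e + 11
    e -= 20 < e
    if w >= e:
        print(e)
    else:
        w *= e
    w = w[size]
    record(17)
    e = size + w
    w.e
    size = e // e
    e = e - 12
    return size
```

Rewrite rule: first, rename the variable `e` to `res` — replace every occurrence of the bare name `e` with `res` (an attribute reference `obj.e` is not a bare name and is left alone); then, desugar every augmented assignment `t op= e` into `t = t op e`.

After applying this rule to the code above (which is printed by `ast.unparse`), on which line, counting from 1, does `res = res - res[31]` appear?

Transformed code:
def build(res, w, size):
    res = 5
    if res < size:
        size = size * (res - 28)
    else:
        w = size
    res = res - res[31]
    res = res - (res + 11)
    res = res - (20 < res)
    if w >= res:
        print(res)
    else:
        w = w * res
    w = w[size]
    record(17)
    res = size + w
    w.e
    size = res // res
    res = res - 12
    return size

7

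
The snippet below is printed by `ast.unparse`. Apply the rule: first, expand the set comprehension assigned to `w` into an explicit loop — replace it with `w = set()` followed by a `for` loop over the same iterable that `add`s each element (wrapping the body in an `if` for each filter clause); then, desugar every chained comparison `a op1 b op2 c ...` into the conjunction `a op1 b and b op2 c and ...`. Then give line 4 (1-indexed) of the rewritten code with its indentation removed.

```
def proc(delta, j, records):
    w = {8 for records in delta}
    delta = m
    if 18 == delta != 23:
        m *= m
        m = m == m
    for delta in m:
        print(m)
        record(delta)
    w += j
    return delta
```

Transformed code:
def proc(delta, j, records):
    w = set()
    for records in delta:
        w.add(8)
    delta = m
    if 18 == delta and delta != 23:
        m *= m
        m = m == m
    for delta in m:
        print(m)
        record(delta)
    w += j
    return delta

w.add(8)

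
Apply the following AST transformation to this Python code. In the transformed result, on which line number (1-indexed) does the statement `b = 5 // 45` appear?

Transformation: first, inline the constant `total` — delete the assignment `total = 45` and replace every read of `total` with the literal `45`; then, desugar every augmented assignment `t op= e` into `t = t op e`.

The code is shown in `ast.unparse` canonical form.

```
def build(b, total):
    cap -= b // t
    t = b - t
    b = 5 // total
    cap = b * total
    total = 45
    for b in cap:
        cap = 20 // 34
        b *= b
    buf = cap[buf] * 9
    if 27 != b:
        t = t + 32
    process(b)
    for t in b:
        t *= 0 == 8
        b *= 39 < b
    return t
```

Transformed code:
def build(b, total):
    cap = cap - b // t
    t = b - t
    b = 5 // 45
    cap = b * 45
    for b in cap:
        cap = 20 // 34
        b = b * b
    buf = cap[buf] * 9
    if 27 != b:
        t = t + 32
    process(b)
    for t in b:
        t = t * (0 == 8)
        b = b * (39 < b)
    return t

4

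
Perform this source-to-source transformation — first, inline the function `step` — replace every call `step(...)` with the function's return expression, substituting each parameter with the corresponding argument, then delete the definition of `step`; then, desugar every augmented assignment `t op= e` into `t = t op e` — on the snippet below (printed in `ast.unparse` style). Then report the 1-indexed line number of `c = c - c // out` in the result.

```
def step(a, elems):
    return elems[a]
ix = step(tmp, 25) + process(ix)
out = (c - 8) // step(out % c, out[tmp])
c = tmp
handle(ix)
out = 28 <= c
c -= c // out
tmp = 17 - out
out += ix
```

Transformed code:
ix = 25[tmp] + process(ix)
out = (c - 8) // out[tmp][out % c]
c = tmp
handle(ix)
out = 28 <= c
c = c - c // out
tmp = 17 - out
out = out + ix

6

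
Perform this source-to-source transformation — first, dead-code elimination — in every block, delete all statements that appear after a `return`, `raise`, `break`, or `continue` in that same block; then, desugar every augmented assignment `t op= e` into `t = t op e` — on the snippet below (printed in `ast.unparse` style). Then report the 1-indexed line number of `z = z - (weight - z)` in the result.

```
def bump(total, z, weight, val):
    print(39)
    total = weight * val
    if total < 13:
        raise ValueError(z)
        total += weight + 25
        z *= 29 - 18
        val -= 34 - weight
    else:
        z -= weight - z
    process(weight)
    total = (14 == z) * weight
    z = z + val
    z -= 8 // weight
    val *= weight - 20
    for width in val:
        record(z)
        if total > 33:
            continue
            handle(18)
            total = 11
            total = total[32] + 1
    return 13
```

Transformed code:
def bump(total, z, weight, val):
    print(39)
    total = weight * val
    if total < 13:
        raise ValueError(z)
    else:
        z = z - (weight - z)
    process(weight)
    total = (14 == z) * weight
    z = z + val
    z = z - 8 // weight
    val = val * (weight - 20)
    for width in val:
        record(z)
        if total > 33:
            continue
    return 13

7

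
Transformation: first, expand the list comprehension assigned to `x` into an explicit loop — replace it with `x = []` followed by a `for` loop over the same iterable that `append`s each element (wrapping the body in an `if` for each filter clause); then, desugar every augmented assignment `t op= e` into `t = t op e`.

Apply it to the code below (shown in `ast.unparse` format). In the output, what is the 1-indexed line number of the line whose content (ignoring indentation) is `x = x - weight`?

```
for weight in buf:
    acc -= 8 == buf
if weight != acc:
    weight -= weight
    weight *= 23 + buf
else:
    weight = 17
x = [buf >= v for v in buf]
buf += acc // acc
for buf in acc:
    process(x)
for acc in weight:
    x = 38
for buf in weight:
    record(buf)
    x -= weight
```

Transformed code:
for weight in buf:
    acc = acc - (8 == buf)
if weight != acc:
    weight = weight - weight
    weight = weight * (23 + buf)
else:
    weight = 17
x = []
for v in buf:
    x.append(buf >= v)
buf = buf + acc // acc
for buf in acc:
    process(x)
for acc in weight:
    x = 38
for buf in weight:
    record(buf)
    x = x - weight

18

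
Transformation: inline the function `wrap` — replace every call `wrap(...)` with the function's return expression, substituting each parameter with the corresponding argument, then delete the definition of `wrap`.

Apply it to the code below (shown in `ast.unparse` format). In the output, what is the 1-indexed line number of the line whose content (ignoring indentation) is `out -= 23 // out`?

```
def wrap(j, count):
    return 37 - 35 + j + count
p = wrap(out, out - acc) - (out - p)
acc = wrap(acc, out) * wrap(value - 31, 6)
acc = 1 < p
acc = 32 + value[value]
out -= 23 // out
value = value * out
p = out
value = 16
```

Transformed code:
p = 37 - 35 + out + (out - acc) - (out - p)
acc = (37 - 35 + acc + out) * (37 - 35 + (value - 31) + 6)
acc = 1 < p
acc = 32 + value[value]
out -= 23 // out
value = value * out
p = out
value = 16

5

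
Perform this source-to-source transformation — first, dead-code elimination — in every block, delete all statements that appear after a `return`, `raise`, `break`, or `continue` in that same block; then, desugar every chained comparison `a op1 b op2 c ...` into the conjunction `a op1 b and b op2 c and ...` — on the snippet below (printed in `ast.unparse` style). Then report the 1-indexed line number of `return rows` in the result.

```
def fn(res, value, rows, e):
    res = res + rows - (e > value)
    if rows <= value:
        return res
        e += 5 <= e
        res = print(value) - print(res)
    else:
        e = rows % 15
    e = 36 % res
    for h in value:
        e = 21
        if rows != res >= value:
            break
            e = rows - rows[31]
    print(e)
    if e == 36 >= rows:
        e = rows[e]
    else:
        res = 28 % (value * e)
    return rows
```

17

Transformed code:
def fn(res, value, rows, e):
    res = res + rows - (e > value)
    if rows <= value:
        return res
    else:
        e = rows % 15
    e = 36 % res
    for h in value:
        e = 21
        if rows != res and res >= value:
            break
    print(e)
    if e == 36 and 36 >= rows:
        e = rows[e]
    else:
        res = 28 % (value * e)
    return rows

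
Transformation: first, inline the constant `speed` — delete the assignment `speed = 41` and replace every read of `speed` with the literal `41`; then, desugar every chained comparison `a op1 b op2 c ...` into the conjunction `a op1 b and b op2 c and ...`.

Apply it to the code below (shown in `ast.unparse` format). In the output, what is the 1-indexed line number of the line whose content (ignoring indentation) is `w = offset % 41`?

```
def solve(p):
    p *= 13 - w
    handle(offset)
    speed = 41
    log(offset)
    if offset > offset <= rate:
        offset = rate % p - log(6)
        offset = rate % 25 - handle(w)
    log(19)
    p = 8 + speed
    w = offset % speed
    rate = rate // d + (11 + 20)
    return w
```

Transformed code:
def solve(p):
    p *= 13 - w
    handle(offset)
    log(offset)
    if offset > offset and offset <= rate:
        offset = rate % p - log(6)
        offset = rate % 25 - handle(w)
    log(19)
    p = 8 + 41
    w = offset % 41
    rate = rate // d + (11 + 20)
    return w

10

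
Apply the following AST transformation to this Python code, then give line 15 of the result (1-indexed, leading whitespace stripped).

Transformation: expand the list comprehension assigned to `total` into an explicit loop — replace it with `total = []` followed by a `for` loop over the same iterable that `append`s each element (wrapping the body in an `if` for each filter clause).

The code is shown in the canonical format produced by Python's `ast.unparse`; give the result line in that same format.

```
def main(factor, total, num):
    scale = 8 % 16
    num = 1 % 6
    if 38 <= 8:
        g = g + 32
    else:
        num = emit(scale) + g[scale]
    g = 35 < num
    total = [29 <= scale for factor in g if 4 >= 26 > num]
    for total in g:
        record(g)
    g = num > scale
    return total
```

g = num > scale

Transformed code:
def main(factor, total, num):
    scale = 8 % 16
    num = 1 % 6
    if 38 <= 8:
        g = g + 32
    else:
        num = emit(scale) + g[scale]
    g = 35 < num
    total = []
    for factor in g:
        if 4 >= 26 > num:
            total.append(29 <= scale)
    for total in g:
        record(g)
    g = num > scale
    return total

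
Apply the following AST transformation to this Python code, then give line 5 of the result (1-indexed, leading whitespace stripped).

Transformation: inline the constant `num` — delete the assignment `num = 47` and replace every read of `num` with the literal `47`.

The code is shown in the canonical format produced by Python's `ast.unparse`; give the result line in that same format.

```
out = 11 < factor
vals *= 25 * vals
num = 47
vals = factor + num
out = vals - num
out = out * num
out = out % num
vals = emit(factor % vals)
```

out = out * 47

Transformed code:
out = 11 < factor
vals *= 25 * vals
vals = factor + 47
out = vals - 47
out = out * 47
out = out % 47
vals = emit(factor % vals)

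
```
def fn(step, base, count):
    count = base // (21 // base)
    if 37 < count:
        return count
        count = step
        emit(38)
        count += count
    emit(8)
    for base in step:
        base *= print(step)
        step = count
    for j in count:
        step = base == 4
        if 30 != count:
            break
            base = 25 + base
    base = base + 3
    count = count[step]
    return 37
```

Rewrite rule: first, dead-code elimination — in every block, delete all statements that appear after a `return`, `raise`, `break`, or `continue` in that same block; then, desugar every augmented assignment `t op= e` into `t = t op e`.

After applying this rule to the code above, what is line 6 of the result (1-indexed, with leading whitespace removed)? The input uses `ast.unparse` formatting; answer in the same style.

for base in step:

Transformed code:
def fn(step, base, count):
    count = base // (21 // base)
    if 37 < count:
        return count
    emit(8)
    for base in step:
        base = base * print(step)
        step = count
    for j in count:
        step = base == 4
        if 30 != count:
            break
    base = base + 3
    count = count[step]
    return 37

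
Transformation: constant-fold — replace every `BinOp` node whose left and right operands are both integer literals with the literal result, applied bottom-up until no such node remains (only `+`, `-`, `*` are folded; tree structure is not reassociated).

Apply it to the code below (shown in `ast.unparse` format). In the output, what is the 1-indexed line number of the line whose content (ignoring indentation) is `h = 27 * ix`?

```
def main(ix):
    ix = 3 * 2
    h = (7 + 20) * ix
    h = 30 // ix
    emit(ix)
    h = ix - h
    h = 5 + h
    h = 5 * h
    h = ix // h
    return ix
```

Transformed code:
def main(ix):
    ix = 6
    h = 27 * ix
    h = 30 // ix
    emit(ix)
    h = ix - h
    h = 5 + h
    h = 5 * h
    h = ix // h
    return ix

3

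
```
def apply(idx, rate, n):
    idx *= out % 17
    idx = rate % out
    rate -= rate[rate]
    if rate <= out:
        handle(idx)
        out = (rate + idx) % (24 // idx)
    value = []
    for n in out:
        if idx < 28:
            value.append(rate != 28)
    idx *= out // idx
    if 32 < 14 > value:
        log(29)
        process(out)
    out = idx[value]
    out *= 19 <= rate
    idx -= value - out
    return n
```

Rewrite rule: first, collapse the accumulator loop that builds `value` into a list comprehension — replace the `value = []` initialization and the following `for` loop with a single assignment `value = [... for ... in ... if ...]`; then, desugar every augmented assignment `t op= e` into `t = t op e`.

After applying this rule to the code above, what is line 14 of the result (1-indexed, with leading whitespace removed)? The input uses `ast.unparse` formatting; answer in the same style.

out = out * (19 <= rate)

Transformed code:
def apply(idx, rate, n):
    idx = idx * (out % 17)
    idx = rate % out
    rate = rate - rate[rate]
    if rate <= out:
        handle(idx)
        out = (rate + idx) % (24 // idx)
    value = [rate != 28 for n in out if idx < 28]
    idx = idx * (out // idx)
    if 32 < 14 > value:
        log(29)
        process(out)
    out = idx[value]
    out = out * (19 <= rate)
    idx = idx - (value - out)
    return n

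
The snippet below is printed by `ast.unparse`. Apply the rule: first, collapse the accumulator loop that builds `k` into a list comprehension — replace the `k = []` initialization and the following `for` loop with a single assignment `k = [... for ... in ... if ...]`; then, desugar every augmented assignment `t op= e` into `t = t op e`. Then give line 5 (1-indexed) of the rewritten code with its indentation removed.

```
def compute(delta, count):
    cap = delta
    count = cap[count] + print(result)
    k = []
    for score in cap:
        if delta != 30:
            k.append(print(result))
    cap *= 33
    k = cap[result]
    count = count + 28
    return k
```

cap = cap * 33

Transformed code:
def compute(delta, count):
    cap = delta
    count = cap[count] + print(result)
    k = [print(result) for score in cap if delta != 30]
    cap = cap * 33
    k = cap[result]
    count = count + 28
    return k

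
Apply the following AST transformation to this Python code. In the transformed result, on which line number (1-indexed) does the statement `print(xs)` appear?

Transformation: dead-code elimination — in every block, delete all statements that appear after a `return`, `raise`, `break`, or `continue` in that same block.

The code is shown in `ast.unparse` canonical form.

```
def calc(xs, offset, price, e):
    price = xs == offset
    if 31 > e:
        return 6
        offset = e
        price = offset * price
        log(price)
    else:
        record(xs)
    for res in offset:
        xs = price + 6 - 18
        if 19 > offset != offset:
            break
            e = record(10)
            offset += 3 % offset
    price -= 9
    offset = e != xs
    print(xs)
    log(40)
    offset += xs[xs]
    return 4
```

Transformed code:
def calc(xs, offset, price, e):
    price = xs == offset
    if 31 > e:
        return 6
    else:
        record(xs)
    for res in offset:
        xs = price + 6 - 18
        if 19 > offset != offset:
            break
    price -= 9
    offset = e != xs
    print(xs)
    log(40)
    offset += xs[xs]
    return 4

13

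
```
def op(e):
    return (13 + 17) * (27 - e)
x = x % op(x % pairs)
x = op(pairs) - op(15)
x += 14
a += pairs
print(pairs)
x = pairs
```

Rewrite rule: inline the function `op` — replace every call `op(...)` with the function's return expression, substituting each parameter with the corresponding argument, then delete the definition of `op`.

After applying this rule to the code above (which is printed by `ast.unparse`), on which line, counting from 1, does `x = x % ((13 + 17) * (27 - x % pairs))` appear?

Transformed code:
x = x % ((13 + 17) * (27 - x % pairs))
x = (13 + 17) * (27 - pairs) - (13 + 17) * (27 - 15)
x += 14
a += pairs
print(pairs)
x = pairs

1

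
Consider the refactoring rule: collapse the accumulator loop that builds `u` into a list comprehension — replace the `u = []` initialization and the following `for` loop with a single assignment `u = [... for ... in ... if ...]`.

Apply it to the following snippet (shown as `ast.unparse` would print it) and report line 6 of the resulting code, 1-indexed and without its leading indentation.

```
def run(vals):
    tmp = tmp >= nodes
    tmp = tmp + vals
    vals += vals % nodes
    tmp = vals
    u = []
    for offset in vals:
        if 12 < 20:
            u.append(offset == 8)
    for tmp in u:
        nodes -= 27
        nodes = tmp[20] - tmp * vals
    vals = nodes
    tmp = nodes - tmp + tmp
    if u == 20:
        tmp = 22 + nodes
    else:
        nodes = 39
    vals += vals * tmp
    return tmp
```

Transformed code:
def run(vals):
    tmp = tmp >= nodes
    tmp = tmp + vals
    vals += vals % nodes
    tmp = vals
    u = [offset == 8 for offset in vals if 12 < 20]
    for tmp in u:
        nodes -= 27
        nodes = tmp[20] - tmp * vals
    vals = nodes
    tmp = nodes - tmp + tmp
    if u == 20:
        tmp = 22 + nodes
    else:
        nodes = 39
    vals += vals * tmp
    return tmp

u = [offset == 8 for offset in vals if 12 < 20]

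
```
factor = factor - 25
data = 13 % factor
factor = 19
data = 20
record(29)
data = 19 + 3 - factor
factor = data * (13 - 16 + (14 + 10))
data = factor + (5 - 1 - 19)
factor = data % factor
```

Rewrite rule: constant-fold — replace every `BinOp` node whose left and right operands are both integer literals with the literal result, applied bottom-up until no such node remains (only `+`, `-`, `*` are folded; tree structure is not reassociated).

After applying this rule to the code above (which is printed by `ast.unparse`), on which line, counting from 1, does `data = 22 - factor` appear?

Transformed code:
factor = factor - 25
data = 13 % factor
factor = 19
data = 20
record(29)
data = 22 - factor
factor = data * 21
data = factor + -15
factor = data % factor

6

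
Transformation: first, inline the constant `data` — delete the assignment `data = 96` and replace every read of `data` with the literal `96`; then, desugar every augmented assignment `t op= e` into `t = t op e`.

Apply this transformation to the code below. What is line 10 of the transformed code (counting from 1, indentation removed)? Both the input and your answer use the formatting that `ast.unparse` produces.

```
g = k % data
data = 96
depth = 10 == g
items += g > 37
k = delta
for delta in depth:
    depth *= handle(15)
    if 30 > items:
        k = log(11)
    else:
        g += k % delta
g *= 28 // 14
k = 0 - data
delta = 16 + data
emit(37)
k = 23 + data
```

g = g + k % delta

Transformed code:
g = k % 96
depth = 10 == g
items = items + (g > 37)
k = delta
for delta in depth:
    depth = depth * handle(15)
    if 30 > items:
        k = log(11)
    else:
        g = g + k % delta
g = g * (28 // 14)
k = 0 - 96
delta = 16 + 96
emit(37)
k = 23 + 96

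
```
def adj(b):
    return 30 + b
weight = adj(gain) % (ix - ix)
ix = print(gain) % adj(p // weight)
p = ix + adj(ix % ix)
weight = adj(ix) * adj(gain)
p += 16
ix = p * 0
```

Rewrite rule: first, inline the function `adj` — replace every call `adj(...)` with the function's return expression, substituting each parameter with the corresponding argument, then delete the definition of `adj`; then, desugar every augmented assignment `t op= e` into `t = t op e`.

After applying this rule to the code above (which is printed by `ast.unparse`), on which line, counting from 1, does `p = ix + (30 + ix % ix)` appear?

3

Transformed code:
weight = (30 + gain) % (ix - ix)
ix = print(gain) % (30 + p // weight)
p = ix + (30 + ix % ix)
weight = (30 + ix) * (30 + gain)
p = p + 16
ix = p * 0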